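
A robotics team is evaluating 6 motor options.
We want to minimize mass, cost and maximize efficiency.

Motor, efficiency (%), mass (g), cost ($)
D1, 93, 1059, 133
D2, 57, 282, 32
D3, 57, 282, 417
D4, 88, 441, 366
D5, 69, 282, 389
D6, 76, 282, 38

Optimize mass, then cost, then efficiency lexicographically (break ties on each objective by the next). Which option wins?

D2

First minimize mass: best is 282, kept {D2, D3, D5, D6}.
Then minimize cost: best is 32, kept {D2}.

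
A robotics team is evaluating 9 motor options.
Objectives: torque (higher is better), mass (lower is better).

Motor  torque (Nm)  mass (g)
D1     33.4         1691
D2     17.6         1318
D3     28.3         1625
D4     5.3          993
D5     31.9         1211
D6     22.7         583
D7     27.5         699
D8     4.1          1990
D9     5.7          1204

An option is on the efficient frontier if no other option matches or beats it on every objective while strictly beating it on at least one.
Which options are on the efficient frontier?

D1, D5, D6, D7

D1: not dominated (best torque).
D2: dominated by D5 (torque 31.9≥17.6, mass 1211≤1318).
D3: dominated by D5 (torque 31.9≥28.3, mass 1211≤1625).
D4: dominated by D6 (torque 22.7≥5.3, mass 583≤993).
D5: not dominated.
D6: not dominated (best mass).
D7: not dominated.
D8: dominated by D1 (torque 33.4≥4.1, mass 1691≤1990).
D9: dominated by D6 (torque 22.7≥5.7, mass 583≤1204).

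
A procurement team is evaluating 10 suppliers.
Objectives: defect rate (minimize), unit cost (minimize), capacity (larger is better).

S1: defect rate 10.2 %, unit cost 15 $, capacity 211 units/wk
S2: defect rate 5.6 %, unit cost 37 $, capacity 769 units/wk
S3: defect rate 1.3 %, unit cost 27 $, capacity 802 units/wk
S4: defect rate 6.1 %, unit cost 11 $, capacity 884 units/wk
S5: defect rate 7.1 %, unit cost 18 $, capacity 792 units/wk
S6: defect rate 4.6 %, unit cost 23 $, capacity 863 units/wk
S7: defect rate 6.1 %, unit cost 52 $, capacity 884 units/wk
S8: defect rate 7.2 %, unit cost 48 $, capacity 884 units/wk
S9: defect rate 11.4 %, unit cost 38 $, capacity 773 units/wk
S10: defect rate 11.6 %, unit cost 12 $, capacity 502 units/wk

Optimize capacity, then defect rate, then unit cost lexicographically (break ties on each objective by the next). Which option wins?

First maximize capacity: best is 884, kept {S4, S7, S8}.
Then minimize defect rate: best is 6.1, kept {S4, S7}.
Then minimize unit cost: best is 11, kept {S4}.

S4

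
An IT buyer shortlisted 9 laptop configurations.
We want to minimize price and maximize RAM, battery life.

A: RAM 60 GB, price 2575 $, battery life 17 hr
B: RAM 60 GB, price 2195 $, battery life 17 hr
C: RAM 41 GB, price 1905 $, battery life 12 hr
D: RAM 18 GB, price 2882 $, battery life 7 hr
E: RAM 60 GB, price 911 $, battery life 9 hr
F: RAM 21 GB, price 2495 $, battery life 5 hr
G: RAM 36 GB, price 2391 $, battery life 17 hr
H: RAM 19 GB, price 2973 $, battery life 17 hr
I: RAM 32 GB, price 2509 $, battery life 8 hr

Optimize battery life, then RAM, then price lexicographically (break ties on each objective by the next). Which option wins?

B

First maximize battery life: best is 17, kept {A, B, G, H}.
Then maximize RAM: best is 60, kept {A, B}.
Then minimize price: best is 2195, kept {B}.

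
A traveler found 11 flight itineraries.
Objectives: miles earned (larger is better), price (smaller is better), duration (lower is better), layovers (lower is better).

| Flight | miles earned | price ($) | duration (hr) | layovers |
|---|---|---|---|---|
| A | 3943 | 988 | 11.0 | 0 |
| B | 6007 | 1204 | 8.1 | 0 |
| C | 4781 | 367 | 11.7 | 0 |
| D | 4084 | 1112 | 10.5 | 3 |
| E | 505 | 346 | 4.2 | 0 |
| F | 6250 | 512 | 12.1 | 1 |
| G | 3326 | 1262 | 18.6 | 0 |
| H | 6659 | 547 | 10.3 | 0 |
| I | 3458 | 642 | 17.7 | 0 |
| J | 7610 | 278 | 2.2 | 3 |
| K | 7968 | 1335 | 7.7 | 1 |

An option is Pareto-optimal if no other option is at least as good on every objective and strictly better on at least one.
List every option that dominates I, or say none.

C: miles earned 4781≥3458, price 367≤642, duration 11.7≤17.7, layovers 0≤0 — dominates I.
H: miles earned 6659≥3458, price 547≤642, duration 10.3≤17.7, layovers 0≤0 — dominates I.
Others (A, B, D, E, F, G, J, K) are each worse than I on at least one objective.

C, H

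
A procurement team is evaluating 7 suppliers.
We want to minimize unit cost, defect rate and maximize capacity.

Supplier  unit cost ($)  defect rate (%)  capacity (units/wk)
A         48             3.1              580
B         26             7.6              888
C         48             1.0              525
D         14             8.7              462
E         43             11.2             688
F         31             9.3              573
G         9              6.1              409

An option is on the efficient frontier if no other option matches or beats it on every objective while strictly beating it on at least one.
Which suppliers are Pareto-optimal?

A: not dominated.
B: not dominated (best capacity).
C: not dominated (best defect rate).
D: not dominated.
E: dominated by B (unit cost 26≤43, defect rate 7.6≤11.2, capacity 888≥688).
F: dominated by B (unit cost 26≤31, defect rate 7.6≤9.3, capacity 888≥573).
G: not dominated (best unit cost).

A, B, C, D, G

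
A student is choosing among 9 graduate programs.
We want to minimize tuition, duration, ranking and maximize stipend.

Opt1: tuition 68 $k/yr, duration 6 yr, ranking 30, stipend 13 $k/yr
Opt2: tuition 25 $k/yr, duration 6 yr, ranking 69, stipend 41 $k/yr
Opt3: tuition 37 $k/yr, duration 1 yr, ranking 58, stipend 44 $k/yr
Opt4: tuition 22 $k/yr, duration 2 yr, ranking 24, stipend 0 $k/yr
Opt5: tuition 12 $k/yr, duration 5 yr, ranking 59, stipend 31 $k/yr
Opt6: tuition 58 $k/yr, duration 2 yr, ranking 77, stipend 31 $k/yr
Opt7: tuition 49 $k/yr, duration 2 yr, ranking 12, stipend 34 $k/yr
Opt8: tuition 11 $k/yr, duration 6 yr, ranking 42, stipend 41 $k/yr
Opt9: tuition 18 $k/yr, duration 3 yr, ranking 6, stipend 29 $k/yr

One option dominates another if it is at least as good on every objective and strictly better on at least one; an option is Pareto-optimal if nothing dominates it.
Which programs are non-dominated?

Opt3, Opt4, Opt5, Opt7, Opt8, Opt9

Opt1: dominated by Opt7 (tuition 49≤68, duration 2≤6, ranking 12≤30, stipend 34≥13).
Opt2: dominated by Opt8 (tuition 11≤25, duration 6≤6, ranking 42≤69, stipend 41≥41).
Opt3: not dominated (best duration).
Opt4: not dominated.
Opt5: not dominated.
Opt6: dominated by Opt3 (tuition 37≤58, duration 1≤2, ranking 58≤77, stipend 44≥31).
Opt7: not dominated.
Opt8: not dominated (best tuition).
Opt9: not dominated (best ranking).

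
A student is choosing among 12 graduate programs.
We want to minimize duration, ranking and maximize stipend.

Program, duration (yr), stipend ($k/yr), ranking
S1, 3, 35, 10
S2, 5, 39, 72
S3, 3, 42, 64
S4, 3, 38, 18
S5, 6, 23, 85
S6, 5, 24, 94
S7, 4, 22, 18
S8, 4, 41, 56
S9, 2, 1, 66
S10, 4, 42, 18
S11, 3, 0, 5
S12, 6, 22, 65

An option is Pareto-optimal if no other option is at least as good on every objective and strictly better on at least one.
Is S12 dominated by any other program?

S1 vs S12: duration 3≤6, stipend 35≥22, ranking 10≤65 — S1 is at least as good on every objective and strictly better on at least one, so S1 dominates S12.

Yes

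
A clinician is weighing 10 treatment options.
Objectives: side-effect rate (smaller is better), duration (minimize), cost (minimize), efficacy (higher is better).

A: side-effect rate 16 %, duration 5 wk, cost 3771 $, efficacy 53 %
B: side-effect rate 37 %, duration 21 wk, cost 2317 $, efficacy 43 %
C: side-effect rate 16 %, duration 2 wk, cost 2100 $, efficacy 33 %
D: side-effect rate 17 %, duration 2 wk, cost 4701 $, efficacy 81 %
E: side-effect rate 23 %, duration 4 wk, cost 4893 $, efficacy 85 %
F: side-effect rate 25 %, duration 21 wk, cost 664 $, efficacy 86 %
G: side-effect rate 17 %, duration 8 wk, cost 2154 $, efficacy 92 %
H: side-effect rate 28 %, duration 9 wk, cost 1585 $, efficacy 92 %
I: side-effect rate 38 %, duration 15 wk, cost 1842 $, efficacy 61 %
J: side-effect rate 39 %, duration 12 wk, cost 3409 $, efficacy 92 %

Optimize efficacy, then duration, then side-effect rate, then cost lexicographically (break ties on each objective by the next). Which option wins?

First maximize efficacy: best is 92, kept {G, H, J}.
Then minimize duration: best is 8, kept {G}.

G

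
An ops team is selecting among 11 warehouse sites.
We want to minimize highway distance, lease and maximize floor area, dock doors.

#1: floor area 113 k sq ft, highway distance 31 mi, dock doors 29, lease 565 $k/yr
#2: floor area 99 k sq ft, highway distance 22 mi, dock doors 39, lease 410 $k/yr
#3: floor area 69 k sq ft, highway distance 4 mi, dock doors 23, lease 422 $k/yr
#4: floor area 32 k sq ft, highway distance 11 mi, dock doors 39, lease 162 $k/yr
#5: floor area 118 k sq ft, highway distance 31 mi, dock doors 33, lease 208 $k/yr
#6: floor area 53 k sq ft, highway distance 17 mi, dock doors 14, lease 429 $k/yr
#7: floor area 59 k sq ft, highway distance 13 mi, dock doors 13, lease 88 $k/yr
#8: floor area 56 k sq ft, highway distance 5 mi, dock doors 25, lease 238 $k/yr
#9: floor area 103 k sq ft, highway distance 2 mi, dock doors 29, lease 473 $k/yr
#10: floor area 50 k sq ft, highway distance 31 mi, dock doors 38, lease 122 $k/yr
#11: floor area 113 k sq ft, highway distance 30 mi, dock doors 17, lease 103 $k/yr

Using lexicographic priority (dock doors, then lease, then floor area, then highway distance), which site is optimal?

#4

First maximize dock doors: best is 39, kept {#2, #4}.
Then minimize lease: best is 162, kept {#4}.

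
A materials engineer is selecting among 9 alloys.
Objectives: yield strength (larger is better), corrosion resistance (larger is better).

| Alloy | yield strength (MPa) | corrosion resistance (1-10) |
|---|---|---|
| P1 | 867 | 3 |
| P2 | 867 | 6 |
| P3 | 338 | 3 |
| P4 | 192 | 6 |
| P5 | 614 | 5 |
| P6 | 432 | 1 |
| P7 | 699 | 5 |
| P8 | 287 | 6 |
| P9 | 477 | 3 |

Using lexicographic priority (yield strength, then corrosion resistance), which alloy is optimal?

P2

First maximize yield strength: best is 867, kept {P1, P2}.
Then maximize corrosion resistance: best is 6, kept {P2}.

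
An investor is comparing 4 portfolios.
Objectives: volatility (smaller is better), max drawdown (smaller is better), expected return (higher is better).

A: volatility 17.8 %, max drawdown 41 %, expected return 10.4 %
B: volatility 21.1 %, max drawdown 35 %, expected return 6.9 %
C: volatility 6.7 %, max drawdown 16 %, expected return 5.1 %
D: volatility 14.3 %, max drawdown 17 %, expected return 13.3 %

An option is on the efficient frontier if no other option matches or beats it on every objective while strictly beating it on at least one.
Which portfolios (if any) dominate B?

D

D: volatility 14.3≤21.1, max drawdown 17≤35, expected return 13.3≥6.9 — dominates B.
Others (A, C) are each worse than B on at least one objective.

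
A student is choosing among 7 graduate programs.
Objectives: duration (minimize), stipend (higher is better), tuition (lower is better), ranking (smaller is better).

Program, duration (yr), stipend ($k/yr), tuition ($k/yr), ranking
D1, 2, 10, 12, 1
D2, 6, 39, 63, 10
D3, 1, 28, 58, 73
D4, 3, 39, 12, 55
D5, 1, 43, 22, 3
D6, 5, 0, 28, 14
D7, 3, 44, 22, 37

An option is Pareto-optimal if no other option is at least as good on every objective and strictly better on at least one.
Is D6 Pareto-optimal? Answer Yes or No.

No

D1 vs D6: duration 2≤5, stipend 10≥0, tuition 12≤28, ranking 1≤14 — D1 is at least as good on every objective and strictly better on at least one, so D1 dominates D6.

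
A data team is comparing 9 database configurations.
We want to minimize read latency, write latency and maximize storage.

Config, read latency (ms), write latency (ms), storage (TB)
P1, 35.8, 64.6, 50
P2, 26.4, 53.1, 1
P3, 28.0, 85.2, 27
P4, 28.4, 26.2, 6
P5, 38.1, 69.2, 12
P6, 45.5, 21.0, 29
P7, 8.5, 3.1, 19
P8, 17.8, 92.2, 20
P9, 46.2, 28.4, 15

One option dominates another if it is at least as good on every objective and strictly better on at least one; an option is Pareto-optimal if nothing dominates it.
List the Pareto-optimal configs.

P1: not dominated (best storage).
P2: dominated by P7 (read latency 8.5≤26.4, write latency 3.1≤53.1, storage 19≥1).
P3: not dominated.
P4: dominated by P7 (read latency 8.5≤28.4, write latency 3.1≤26.2, storage 19≥6).
P5: dominated by P1 (read latency 35.8≤38.1, write latency 64.6≤69.2, storage 50≥12).
P6: not dominated.
P7: not dominated (best read latency).
P8: not dominated.
P9: dominated by P6 (read latency 45.5≤46.2, write latency 21.0≤28.4, storage 29≥15).

P1, P3, P6, P7, P8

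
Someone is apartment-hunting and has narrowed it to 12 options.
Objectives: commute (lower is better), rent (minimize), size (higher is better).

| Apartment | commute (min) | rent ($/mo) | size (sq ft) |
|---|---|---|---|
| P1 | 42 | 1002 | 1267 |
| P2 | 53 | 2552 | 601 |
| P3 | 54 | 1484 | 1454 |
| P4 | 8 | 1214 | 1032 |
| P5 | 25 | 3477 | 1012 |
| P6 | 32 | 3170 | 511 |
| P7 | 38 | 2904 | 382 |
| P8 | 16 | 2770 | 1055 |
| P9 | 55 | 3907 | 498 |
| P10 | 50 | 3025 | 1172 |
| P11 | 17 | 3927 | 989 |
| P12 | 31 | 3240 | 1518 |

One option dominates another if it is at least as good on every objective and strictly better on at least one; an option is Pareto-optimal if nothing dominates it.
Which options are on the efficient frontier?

P1, P3, P4, P8, P12

P1: not dominated (best rent).
P2: dominated by P1 (commute 42≤53, rent 1002≤2552, size 1267≥601).
P3: not dominated.
P4: not dominated (best commute).
P5: dominated by P4 (commute 8≤25, rent 1214≤3477, size 1032≥1012).
P6: dominated by P4 (commute 8≤32, rent 1214≤3170, size 1032≥511).
P7: dominated by P4 (commute 8≤38, rent 1214≤2904, size 1032≥382).
P8: not dominated.
P9: dominated by P1 (commute 42≤55, rent 1002≤3907, size 1267≥498).
P10: dominated by P1 (commute 42≤50, rent 1002≤3025, size 1267≥1172).
P11: dominated by P4 (commute 8≤17, rent 1214≤3927, size 1032≥989).
P12: not dominated (best size).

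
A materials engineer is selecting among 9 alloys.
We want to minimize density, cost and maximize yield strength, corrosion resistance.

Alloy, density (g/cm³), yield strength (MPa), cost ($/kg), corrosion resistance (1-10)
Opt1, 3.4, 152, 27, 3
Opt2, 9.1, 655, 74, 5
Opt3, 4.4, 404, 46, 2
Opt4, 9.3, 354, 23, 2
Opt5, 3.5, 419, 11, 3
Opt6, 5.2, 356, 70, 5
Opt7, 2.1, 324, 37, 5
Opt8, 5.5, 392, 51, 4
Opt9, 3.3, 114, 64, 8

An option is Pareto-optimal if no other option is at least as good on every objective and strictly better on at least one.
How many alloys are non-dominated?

Opt1: not dominated.
Opt2: not dominated (best yield strength).
Opt3: dominated by Opt5 (density 3.5≤4.4, yield strength 419≥404, cost 11≤46, corrosion resistance 3≥2).
Opt4: dominated by Opt5 (density 3.5≤9.3, yield strength 419≥354, cost 11≤23, corrosion resistance 3≥2).
Opt5: not dominated (best cost).
Opt6: not dominated.
Opt7: not dominated (best density).
Opt8: not dominated.
Opt9: not dominated (best corrosion resistance).
Pareto-optimal: Opt1, Opt2, Opt5, Opt6, Opt7, Opt8, Opt9 → 7.

7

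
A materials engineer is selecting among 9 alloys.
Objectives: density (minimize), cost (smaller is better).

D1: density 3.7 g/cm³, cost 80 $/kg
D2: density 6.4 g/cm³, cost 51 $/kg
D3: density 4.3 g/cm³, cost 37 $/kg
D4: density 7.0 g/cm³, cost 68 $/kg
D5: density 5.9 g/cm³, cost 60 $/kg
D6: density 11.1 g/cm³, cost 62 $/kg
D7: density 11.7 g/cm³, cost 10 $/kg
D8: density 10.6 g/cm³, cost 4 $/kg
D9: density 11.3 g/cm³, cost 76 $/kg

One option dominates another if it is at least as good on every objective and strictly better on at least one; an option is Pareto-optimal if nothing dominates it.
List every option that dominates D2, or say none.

D3

D3: density 4.3≤6.4, cost 37≤51 — dominates D2.
Others (D1, D4, D5, D6, D7, D8, D9) are each worse than D2 on at least one objective.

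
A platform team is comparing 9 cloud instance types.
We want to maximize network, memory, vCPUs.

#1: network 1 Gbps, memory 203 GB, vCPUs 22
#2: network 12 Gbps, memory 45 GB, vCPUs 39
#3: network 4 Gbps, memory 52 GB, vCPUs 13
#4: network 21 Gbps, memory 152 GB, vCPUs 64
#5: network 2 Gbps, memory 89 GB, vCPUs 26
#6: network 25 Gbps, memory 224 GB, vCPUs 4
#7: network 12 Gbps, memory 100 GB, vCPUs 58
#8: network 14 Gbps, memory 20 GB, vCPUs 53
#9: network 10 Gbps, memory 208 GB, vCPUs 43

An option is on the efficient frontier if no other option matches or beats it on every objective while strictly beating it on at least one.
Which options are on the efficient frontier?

#4, #6, #9

#1: dominated by #9 (network 10≥1, memory 208≥203, vCPUs 43≥22).
#2: dominated by #4 (network 21≥12, memory 152≥45, vCPUs 64≥39).
#3: dominated by #4 (network 21≥4, memory 152≥52, vCPUs 64≥13).
#4: not dominated (best vCPUs).
#5: dominated by #4 (network 21≥2, memory 152≥89, vCPUs 64≥26).
#6: not dominated (best network).
#7: dominated by #4 (network 21≥12, memory 152≥100, vCPUs 64≥58).
#8: dominated by #4 (network 21≥14, memory 152≥20, vCPUs 64≥53).
#9: not dominated.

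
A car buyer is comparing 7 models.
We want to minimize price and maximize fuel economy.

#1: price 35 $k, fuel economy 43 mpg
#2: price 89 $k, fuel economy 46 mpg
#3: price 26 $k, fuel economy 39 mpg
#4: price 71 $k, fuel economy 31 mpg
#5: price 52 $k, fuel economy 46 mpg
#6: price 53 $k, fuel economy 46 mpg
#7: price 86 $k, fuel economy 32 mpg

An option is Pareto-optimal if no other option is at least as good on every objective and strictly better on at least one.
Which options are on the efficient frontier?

#1: not dominated.
#2: dominated by #5 (price 52≤89, fuel economy 46≥46).
#3: not dominated (best price).
#4: dominated by #1 (price 35≤71, fuel economy 43≥31).
#5: not dominated.
#6: dominated by #5 (price 52≤53, fuel economy 46≥46).
#7: dominated by #1 (price 35≤86, fuel economy 43≥32).

#1, #3, #5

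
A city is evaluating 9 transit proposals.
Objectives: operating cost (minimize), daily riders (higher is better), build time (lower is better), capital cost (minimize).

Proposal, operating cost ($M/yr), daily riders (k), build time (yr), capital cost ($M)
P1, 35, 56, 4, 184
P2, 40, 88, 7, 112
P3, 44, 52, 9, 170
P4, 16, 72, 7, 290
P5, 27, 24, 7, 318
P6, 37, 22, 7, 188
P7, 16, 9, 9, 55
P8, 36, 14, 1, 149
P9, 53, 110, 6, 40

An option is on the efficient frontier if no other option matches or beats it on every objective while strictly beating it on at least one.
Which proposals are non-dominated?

P1, P2, P4, P7, P8, P9

P1: not dominated.
P2: not dominated.
P3: dominated by P2 (operating cost 40≤44, daily riders 88≥52, build time 7≤9, capital cost 112≤170).
P4: not dominated.
P5: dominated by P4 (operating cost 16≤27, daily riders 72≥24, build time 7≤7, capital cost 290≤318).
P6: dominated by P1 (operating cost 35≤37, daily riders 56≥22, build time 4≤7, capital cost 184≤188).
P7: not dominated.
P8: not dominated (best build time).
P9: not dominated (best daily riders).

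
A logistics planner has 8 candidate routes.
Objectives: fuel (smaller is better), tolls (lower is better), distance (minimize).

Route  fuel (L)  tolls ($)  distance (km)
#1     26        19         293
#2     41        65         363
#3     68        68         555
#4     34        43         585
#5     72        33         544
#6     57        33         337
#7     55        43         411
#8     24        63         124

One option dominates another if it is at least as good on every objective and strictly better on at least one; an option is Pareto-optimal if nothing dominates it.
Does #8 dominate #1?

No

#8 vs #1: #8 is worse on tolls (63 vs 19), so it does not dominate #1.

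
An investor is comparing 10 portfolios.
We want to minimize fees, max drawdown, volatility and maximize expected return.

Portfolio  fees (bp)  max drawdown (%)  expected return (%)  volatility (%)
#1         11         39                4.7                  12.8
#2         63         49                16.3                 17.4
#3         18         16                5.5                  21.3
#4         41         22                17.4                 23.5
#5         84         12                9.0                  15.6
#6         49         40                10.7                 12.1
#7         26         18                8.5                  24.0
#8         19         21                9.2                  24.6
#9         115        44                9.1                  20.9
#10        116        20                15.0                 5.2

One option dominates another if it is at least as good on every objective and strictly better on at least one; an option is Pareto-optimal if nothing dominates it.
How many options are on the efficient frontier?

9

#1: not dominated (best fees).
#2: not dominated.
#3: not dominated.
#4: not dominated (best expected return).
#5: not dominated (best max drawdown).
#6: not dominated.
#7: not dominated.
#8: not dominated.
#9: dominated by #6 (fees 49≤115, max drawdown 40≤44, expected return 10.7≥9.1, volatility 12.1≤20.9).
#10: not dominated (best volatility).
Pareto-optimal: #1, #2, #3, #4, #5, #6, #7, #8, #10 → 9.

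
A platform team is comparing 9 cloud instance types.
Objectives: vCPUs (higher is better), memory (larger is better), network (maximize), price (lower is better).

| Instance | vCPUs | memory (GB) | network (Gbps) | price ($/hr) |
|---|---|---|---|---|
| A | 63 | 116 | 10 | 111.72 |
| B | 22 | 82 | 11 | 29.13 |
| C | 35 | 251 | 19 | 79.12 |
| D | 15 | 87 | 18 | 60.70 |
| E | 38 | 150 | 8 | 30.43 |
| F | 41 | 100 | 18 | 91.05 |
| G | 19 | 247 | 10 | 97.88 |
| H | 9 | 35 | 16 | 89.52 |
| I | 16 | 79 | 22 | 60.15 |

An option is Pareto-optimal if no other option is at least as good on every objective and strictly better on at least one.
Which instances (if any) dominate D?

A: worse on network (10 vs 18).
B: worse on memory (82 vs 87).
C: worse on price (79.12 vs 60.70).
E: worse on network (8 vs 18).
F: worse on price (91.05 vs 60.70).
G: worse on network (10 vs 18).
H: worse on vCPUs (9 vs 15).
I: worse on memory (79 vs 87).
No option dominates D.

none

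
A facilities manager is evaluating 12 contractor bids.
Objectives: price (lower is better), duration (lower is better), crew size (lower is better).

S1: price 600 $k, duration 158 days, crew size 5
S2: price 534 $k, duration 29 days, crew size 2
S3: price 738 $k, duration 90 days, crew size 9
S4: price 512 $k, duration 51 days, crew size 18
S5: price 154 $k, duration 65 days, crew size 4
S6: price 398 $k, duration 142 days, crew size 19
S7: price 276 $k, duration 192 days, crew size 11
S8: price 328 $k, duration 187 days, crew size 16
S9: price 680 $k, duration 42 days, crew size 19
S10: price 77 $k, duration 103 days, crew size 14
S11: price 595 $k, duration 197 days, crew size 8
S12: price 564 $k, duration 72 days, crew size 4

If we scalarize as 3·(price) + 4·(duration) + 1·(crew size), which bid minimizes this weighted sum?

S1: 3·600 + 4·158 + 1·5 = 2437
S2: 3·534 + 4·29 + 1·2 = 1720
S3: 3·738 + 4·90 + 1·9 = 2583
S4: 3·512 + 4·51 + 1·18 = 1758
S5: 3·154 + 4·65 + 1·4 = 726
S6: 3·398 + 4·142 + 1·19 = 1781
S7: 3·276 + 4·192 + 1·11 = 1607
S8: 3·328 + 4·187 + 1·16 = 1748
S9: 3·680 + 4·42 + 1·19 = 2227
S10: 3·77 + 4·103 + 1·14 = 657
S11: 3·595 + 4·197 + 1·8 = 2581
S12: 3·564 + 4·72 + 1·4 = 1984
Lowest: S10 at 657.

S10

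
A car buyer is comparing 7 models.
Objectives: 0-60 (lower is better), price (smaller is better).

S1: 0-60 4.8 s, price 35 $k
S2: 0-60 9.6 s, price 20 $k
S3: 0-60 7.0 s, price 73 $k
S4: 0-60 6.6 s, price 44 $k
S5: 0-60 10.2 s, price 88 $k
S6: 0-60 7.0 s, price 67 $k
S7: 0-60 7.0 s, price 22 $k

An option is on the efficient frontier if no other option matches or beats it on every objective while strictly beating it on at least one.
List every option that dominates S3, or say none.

S1, S4, S6, S7

S1: 0-60 4.8≤7.0, price 35≤73 — dominates S3.
S4: 0-60 6.6≤7.0, price 44≤73 — dominates S3.
S6: 0-60 7.0≤7.0, price 67≤73 — dominates S3.
S7: 0-60 7.0≤7.0, price 22≤73 — dominates S3.
Others (S2, S5) are each worse than S3 on at least one objective.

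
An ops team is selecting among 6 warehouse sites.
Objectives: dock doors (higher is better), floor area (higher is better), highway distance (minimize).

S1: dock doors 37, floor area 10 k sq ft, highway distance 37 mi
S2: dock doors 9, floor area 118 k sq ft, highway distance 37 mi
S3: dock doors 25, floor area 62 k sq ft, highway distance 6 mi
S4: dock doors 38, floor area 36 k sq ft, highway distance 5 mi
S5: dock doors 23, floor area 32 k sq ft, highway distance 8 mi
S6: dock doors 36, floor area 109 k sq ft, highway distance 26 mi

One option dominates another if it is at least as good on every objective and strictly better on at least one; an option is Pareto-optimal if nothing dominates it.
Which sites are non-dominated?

S1: dominated by S4 (dock doors 38≥37, floor area 36≥10, highway distance 5≤37).
S2: not dominated (best floor area).
S3: not dominated.
S4: not dominated (best dock doors).
S5: dominated by S3 (dock doors 25≥23, floor area 62≥32, highway distance 6≤8).
S6: not dominated.

S2, S3, S4, S6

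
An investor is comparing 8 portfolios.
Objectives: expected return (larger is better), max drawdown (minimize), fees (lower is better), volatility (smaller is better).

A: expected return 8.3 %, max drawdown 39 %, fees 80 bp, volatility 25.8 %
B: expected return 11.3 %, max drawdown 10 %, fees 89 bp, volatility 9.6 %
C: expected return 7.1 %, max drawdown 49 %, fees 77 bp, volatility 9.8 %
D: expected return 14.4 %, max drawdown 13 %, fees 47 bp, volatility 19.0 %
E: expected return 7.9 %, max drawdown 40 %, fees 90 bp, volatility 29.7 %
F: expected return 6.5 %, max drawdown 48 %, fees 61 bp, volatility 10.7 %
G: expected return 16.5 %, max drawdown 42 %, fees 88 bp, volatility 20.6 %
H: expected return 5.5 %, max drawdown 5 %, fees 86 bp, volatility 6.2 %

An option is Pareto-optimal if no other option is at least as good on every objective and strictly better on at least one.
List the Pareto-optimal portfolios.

B, C, D, F, G, H

A: dominated by D (expected return 14.4≥8.3, max drawdown 13≤39, fees 47≤80, volatility 19.0≤25.8).
B: not dominated.
C: not dominated.
D: not dominated (best fees).
E: dominated by A (expected return 8.3≥7.9, max drawdown 39≤40, fees 80≤90, volatility 25.8≤29.7).
F: not dominated.
G: not dominated (best expected return).
H: not dominated (best max drawdown).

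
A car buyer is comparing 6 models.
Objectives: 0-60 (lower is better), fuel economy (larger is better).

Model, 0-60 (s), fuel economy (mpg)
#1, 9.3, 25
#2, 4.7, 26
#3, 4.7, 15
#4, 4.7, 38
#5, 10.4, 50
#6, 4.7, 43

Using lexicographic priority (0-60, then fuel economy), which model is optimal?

First minimize 0-60: best is 4.7, kept {#2, #3, #4, #6}.
Then maximize fuel economy: best is 43, kept {#6}.

#6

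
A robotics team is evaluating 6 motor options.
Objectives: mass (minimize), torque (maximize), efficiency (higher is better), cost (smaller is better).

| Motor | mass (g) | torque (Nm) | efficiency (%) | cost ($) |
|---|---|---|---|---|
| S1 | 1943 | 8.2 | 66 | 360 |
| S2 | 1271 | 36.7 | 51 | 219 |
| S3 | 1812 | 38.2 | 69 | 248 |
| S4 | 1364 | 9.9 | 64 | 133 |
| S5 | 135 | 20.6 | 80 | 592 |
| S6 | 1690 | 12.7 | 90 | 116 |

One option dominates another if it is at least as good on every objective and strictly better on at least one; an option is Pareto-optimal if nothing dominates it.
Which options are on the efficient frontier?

S1: dominated by S3 (mass 1812≤1943, torque 38.2≥8.2, efficiency 69≥66, cost 248≤360).
S2: not dominated.
S3: not dominated (best torque).
S4: not dominated.
S5: not dominated (best mass).
S6: not dominated (best efficiency).

S2, S3, S4, S5, S6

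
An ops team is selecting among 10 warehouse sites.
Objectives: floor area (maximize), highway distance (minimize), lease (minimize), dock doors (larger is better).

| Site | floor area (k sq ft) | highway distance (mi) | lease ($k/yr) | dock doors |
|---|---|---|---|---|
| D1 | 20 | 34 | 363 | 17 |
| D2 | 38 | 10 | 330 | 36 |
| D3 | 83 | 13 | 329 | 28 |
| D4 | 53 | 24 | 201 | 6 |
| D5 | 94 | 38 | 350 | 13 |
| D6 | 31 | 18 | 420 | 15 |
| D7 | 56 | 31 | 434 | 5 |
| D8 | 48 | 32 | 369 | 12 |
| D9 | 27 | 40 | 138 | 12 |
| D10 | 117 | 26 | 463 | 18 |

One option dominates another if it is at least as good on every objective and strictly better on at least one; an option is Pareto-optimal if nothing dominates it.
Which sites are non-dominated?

D2, D3, D4, D5, D9, D10

D1: dominated by D2 (floor area 38≥20, highway distance 10≤34, lease 330≤363, dock doors 36≥17).
D2: not dominated (best highway distance).
D3: not dominated.
D4: not dominated.
D5: not dominated.
D6: dominated by D2 (floor area 38≥31, highway distance 10≤18, lease 330≤420, dock doors 36≥15).
D7: dominated by D3 (floor area 83≥56, highway distance 13≤31, lease 329≤434, dock doors 28≥5).
D8: dominated by D3 (floor area 83≥48, highway distance 13≤32, lease 329≤369, dock doors 28≥12).
D9: not dominated (best lease).
D10: not dominated (best floor area).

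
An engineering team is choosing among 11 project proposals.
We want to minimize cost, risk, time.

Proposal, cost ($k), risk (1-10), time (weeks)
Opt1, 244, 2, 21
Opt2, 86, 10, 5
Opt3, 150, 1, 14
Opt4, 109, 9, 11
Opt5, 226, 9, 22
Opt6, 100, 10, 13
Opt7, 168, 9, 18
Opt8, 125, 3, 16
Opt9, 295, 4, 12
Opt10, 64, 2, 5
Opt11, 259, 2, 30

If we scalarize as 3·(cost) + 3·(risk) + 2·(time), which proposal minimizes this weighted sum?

Opt1: 3·244 + 3·2 + 2·21 = 780
Opt2: 3·86 + 3·10 + 2·5 = 298
Opt3: 3·150 + 3·1 + 2·14 = 481
Opt4: 3·109 + 3·9 + 2·11 = 376
Opt5: 3·226 + 3·9 + 2·22 = 749
Opt6: 3·100 + 3·10 + 2·13 = 356
Opt7: 3·168 + 3·9 + 2·18 = 567
Opt8: 3·125 + 3·3 + 2·16 = 416
Opt9: 3·295 + 3·4 + 2·12 = 921
Opt10: 3·64 + 3·2 + 2·5 = 208
Opt11: 3·259 + 3·2 + 2·30 = 843
Lowest: Opt10 at 208.

Opt10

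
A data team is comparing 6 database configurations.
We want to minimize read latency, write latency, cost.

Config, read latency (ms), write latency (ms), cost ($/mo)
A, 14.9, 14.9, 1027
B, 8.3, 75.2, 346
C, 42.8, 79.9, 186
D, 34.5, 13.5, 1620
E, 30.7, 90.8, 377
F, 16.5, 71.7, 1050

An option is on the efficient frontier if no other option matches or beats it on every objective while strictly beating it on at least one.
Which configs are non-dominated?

A: not dominated.
B: not dominated (best read latency).
C: not dominated (best cost).
D: not dominated (best write latency).
E: dominated by B (read latency 8.3≤30.7, write latency 75.2≤90.8, cost 346≤377).
F: dominated by A (read latency 14.9≤16.5, write latency 14.9≤71.7, cost 1027≤1050).

A, B, C, D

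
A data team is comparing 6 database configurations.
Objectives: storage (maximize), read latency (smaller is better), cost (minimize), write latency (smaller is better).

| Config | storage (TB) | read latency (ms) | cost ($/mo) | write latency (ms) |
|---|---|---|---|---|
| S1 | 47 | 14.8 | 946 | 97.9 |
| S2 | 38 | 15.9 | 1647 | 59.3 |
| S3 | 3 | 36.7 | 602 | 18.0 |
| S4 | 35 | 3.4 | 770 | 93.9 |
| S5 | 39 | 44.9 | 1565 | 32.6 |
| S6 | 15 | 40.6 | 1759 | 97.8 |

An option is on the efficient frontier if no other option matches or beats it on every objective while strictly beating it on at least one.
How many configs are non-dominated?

5

S1: not dominated (best storage).
S2: not dominated.
S3: not dominated (best cost).
S4: not dominated (best read latency).
S5: not dominated.
S6: dominated by S2 (storage 38≥15, read latency 15.9≤40.6, cost 1647≤1759, write latency 59.3≤97.8).
Pareto-optimal: S1, S2, S3, S4, S5 → 5.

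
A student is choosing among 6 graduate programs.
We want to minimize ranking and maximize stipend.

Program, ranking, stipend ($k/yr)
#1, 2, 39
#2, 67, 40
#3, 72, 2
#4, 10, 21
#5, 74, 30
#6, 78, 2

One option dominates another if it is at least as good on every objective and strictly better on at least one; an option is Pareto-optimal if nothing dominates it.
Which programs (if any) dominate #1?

#2: worse on ranking (67 vs 2).
#3: worse on ranking (72 vs 2).
#4: worse on ranking (10 vs 2).
#5: worse on ranking (74 vs 2).
#6: worse on ranking (78 vs 2).
No option dominates #1.

none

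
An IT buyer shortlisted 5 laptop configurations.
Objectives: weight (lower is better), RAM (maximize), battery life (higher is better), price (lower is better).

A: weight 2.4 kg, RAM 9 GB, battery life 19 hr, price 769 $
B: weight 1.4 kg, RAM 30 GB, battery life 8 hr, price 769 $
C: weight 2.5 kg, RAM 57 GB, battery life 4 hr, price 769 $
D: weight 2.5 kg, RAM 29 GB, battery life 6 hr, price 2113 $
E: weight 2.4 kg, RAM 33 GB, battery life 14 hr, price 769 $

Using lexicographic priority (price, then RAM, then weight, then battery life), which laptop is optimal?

C

First minimize price: best is 769, kept {A, B, C, E}.
Then maximize RAM: best is 57, kept {C}.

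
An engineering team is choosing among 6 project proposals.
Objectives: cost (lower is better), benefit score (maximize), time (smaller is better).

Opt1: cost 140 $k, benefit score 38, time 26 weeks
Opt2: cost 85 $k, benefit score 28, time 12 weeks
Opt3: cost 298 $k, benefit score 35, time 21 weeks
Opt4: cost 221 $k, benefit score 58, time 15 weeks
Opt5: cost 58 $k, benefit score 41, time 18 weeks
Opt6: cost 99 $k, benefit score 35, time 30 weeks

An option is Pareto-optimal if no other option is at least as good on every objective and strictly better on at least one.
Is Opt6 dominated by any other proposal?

Opt5 vs Opt6: cost 58≤99, benefit score 41≥35, time 18≤30 — Opt5 is at least as good on every objective and strictly better on at least one, so Opt5 dominates Opt6.

Yes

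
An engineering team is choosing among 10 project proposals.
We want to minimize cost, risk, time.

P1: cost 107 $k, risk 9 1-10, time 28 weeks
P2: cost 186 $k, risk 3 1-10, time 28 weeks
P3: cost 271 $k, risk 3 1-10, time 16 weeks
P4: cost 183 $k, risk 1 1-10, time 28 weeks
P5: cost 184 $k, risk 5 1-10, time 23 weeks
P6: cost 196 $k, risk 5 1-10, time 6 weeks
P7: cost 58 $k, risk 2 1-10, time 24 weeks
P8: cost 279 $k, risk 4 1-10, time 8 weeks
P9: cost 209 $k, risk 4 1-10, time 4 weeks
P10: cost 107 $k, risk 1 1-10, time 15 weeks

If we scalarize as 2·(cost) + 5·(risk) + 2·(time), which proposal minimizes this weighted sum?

P7

P1: 2·107 + 5·9 + 2·28 = 315
P2: 2·186 + 5·3 + 2·28 = 443
P3: 2·271 + 5·3 + 2·16 = 589
P4: 2·183 + 5·1 + 2·28 = 427
P5: 2·184 + 5·5 + 2·23 = 439
P6: 2·196 + 5·5 + 2·6 = 429
P7: 2·58 + 5·2 + 2·24 = 174
P8: 2·279 + 5·4 + 2·8 = 594
P9: 2·209 + 5·4 + 2·4 = 446
P10: 2·107 + 5·1 + 2·15 = 249
Lowest: P7 at 174.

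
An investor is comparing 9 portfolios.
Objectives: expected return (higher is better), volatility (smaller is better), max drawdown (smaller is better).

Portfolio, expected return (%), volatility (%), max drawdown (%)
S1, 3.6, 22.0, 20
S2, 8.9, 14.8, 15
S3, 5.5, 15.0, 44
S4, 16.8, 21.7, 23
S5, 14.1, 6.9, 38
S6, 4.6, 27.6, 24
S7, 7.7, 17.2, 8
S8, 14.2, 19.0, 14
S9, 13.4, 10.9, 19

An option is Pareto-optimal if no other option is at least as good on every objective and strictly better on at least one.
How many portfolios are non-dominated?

6

S1: dominated by S2 (expected return 8.9≥3.6, volatility 14.8≤22.0, max drawdown 15≤20).
S2: not dominated.
S3: dominated by S2 (expected return 8.9≥5.5, volatility 14.8≤15.0, max drawdown 15≤44).
S4: not dominated (best expected return).
S5: not dominated (best volatility).
S6: dominated by S2 (expected return 8.9≥4.6, volatility 14.8≤27.6, max drawdown 15≤24).
S7: not dominated (best max drawdown).
S8: not dominated.
S9: not dominated.
Pareto-optimal: S2, S4, S5, S7, S8, S9 → 6.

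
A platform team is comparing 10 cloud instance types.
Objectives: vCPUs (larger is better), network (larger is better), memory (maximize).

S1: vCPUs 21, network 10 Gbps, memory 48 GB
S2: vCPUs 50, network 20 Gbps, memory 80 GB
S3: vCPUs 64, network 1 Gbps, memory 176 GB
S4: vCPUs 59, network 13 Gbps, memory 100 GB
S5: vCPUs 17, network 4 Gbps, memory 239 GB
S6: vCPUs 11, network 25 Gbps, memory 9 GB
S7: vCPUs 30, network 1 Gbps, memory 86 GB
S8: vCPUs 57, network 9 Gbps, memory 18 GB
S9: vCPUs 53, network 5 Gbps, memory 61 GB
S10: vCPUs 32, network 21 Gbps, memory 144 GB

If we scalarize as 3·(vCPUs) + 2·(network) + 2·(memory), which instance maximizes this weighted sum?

S3

S1: 3·21 + 2·10 + 2·48 = 179
S2: 3·50 + 2·20 + 2·80 = 350
S3: 3·64 + 2·1 + 2·176 = 546
S4: 3·59 + 2·13 + 2·100 = 403
S5: 3·17 + 2·4 + 2·239 = 537
S6: 3·11 + 2·25 + 2·9 = 101
S7: 3·30 + 2·1 + 2·86 = 264
S8: 3·57 + 2·9 + 2·18 = 225
S9: 3·53 + 2·5 + 2·61 = 291
S10: 3·32 + 2·21 + 2·144 = 426
Highest: S3 at 546.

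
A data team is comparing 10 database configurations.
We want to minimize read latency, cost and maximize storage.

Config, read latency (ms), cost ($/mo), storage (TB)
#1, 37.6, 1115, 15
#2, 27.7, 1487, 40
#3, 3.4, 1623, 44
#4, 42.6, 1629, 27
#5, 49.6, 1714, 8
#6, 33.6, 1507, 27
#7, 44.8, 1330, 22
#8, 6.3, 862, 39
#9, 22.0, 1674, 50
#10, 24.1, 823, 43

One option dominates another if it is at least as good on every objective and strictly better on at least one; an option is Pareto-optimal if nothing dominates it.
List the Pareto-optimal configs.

#3, #8, #9, #10

#1: dominated by #8 (read latency 6.3≤37.6, cost 862≤1115, storage 39≥15).
#2: dominated by #10 (read latency 24.1≤27.7, cost 823≤1487, storage 43≥40).
#3: not dominated (best read latency).
#4: dominated by #2 (read latency 27.7≤42.6, cost 1487≤1629, storage 40≥27).
#5: dominated by #1 (read latency 37.6≤49.6, cost 1115≤1714, storage 15≥8).
#6: dominated by #2 (read latency 27.7≤33.6, cost 1487≤1507, storage 40≥27).
#7: dominated by #8 (read latency 6.3≤44.8, cost 862≤1330, storage 39≥22).
#8: not dominated.
#9: not dominated (best storage).
#10: not dominated (best cost).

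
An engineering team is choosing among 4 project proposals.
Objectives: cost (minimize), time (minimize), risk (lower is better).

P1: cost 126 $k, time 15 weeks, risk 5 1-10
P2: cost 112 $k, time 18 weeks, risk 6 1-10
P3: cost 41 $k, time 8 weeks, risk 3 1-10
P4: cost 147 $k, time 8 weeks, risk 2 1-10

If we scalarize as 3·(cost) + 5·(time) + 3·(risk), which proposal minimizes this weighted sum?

P3

P1: 3·126 + 5·15 + 3·5 = 468
P2: 3·112 + 5·18 + 3·6 = 444
P3: 3·41 + 5·8 + 3·3 = 172
P4: 3·147 + 5·8 + 3·2 = 487
Lowest: P3 at 172.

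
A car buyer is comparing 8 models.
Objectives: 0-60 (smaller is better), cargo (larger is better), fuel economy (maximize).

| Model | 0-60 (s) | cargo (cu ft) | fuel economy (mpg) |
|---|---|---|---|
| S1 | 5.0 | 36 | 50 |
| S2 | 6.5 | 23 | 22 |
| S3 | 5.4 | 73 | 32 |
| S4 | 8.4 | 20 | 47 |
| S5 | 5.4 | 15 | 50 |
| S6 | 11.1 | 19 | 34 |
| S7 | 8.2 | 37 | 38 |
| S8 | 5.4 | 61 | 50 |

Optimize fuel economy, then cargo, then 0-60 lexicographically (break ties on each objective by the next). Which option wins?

First maximize fuel economy: best is 50, kept {S1, S5, S8}.
Then maximize cargo: best is 61, kept {S8}.

S8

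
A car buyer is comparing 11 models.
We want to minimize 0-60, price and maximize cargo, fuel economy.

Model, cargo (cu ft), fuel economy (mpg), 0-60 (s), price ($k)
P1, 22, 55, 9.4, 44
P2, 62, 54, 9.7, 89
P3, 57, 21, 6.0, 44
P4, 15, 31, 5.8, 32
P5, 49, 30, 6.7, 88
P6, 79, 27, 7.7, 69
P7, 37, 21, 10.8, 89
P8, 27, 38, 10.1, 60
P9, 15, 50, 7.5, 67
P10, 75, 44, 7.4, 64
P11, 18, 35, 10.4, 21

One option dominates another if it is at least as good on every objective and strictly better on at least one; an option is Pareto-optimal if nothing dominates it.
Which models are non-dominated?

P1: not dominated (best fuel economy).
P2: not dominated.
P3: not dominated.
P4: not dominated (best 0-60).
P5: not dominated.
P6: not dominated (best cargo).
P7: dominated by P2 (cargo 62≥37, fuel economy 54≥21, 0-60 9.7≤10.8, price 89≤89).
P8: not dominated.
P9: not dominated.
P10: not dominated.
P11: not dominated (best price).

P1, P2, P3, P4, P5, P6, P8, P9, P10, P11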